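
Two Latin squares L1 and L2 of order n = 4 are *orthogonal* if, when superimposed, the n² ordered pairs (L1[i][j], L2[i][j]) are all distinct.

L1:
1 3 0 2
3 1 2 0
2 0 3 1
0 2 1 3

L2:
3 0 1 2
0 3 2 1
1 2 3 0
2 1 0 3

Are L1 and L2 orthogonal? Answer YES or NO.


Form the n² = 16 superimposed pairs (L1[i][j], L2[i][j]), row by row (rows and columns indexed from 0):
row 0: (1,3) (3,0) (0,1) (2,2)
row 1: (3,0) (1,3) (2,2) (0,1)
row 2: (2,1) (0,2) (3,3) (1,0)
row 3: (0,2) (2,1) (1,0) (3,3)
Orthogonality requires all 16 pairs distinct.
But the pair (3,0) repeats: cell (0,1) has L1 = 3, L2 = 0, and cell (1,0) has L1 = 3, L2 = 0.
A repeated pair means some other pair never occurs (only 8 distinct pairs out of 16), so the squares are not orthogonal.
Conclusion: NO.

NO


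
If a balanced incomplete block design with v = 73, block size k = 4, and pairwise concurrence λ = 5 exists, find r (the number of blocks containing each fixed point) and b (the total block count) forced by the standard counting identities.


Any 2-(v, k, λ) BIBD satisfies two necessary conditions:
  (i)  Each point sits in r blocks, and counting incidences through any fixed point gives r(k − 1) = λ(v − 1), so r = λ(v − 1)/(k − 1).
  (ii) Total incidences bk = vr, so b = vr/k.
Step 1: r = λ(v − 1)/(k − 1) = 5·(73 − 1)/(4 − 1) = 5·72/3 = 360/3 = 120.
Step 2: b = vr/k = 73·120/4 = 8760/4 = 2190.
Check integrality: r = 120 ∈ Z ✓, b = 2190 ∈ Z ✓.
(These identities are necessary conditions: they determine r and b for any design with these parameters, but do not by themselves prove that one exists.)

r = 120, b = 2190.


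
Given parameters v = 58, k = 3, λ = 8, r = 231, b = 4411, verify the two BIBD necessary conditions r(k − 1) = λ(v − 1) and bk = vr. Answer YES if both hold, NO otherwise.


Condition (i): r(k − 1) = 231·2 = 462; λ(v − 1) = 8·57 = 456. Match? NO.
Condition (ii): bk = 4411·3 = 13233; vr = 58·231 = 13398. Match? NO.
Both conditions hold? NO.

NO


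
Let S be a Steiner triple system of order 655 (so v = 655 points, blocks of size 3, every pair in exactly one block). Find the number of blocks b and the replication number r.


An STS(v) is a 2-(v, 3, 1) BIBD: block size k = 3, λ = 1.
Replication: r(k − 1) = λ(v − 1) ⇒ r·2 = 655 − 1 = 654 ⇒ r = 327.
Block count: bk = vr ⇒ b·3 = 655·327 = 214185 ⇒ b = 71395.

r = 327, b = 71395.


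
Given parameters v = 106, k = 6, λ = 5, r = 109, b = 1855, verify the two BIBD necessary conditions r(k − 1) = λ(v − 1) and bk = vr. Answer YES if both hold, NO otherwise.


Condition (i): r(k − 1) = 109·5 = 545; λ(v − 1) = 5·105 = 525. Match? NO.
Condition (ii): bk = 1855·6 = 11130; vr = 106·109 = 11554. Match? NO.
Both conditions hold? NO.

NO


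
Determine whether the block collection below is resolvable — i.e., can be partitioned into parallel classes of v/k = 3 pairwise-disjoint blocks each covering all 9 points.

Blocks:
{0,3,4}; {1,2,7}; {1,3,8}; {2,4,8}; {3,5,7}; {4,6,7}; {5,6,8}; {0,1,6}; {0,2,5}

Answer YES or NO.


v = 9, block size k = 3, number of blocks = 9.
For resolvability, blocks must partition into parallel classes of size v/k = 3.
Total blocks must therefore be a multiple of 3: 9 = 3·3 + 0 ⇒ divisible ✓.
Greedy packing gives 3 candidate class(es). Each should be a full parallel class (size 3, covers all 9 points).
  Class 1 (3 blocks): {0,3,4}; {1,2,7}; {5,6,8}. Points covered: [0, 1, 2, 3, 4, 5, 6, 7, 8].
  Class 2 (3 blocks): {1,3,8}; {4,6,7}; {0,2,5}. Points covered: [0, 1, 2, 3, 4, 5, 6, 7, 8].
  Class 3 (3 blocks): {2,4,8}; {3,5,7}; {0,1,6}. Points covered: [0, 1, 2, 3, 4, 5, 6, 7, 8].
All classes full (size 3)? YES. All classes cover every point? YES.
Resolvable? YES.

YES


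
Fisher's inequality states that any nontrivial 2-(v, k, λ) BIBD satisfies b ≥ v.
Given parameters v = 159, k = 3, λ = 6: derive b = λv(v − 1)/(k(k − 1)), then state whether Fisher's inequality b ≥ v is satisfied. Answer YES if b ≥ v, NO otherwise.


b = λv(v − 1)/(k(k − 1)) = 6·159·158/(3·2) = 150732/6 = 25122.
Compare with v = 159: b ≥ v, so Fisher's inequality holds.

YES


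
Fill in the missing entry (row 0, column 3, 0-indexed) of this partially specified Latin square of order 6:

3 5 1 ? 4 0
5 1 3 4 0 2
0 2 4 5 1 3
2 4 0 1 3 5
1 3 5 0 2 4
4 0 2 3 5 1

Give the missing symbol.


Row 0 contains symbols [0, 1, 3, 4, 5] — missing [2].
Column 3 contains symbols [0, 1, 3, 4, 5] — missing [2].
The missing symbol must appear in both missing sets; intersection = [2].
Therefore the hidden value is 2.

Missing value = 2.


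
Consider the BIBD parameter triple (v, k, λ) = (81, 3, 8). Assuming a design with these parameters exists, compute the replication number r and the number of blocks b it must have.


Any 2-(v, k, λ) BIBD satisfies two necessary conditions:
  (i)  Each point sits in r blocks, and counting incidences through any fixed point gives r(k − 1) = λ(v − 1), so r = λ(v − 1)/(k − 1).
  (ii) Total incidences bk = vr, so b = vr/k.
Step 1: r = λ(v − 1)/(k − 1) = 8·(81 − 1)/(3 − 1) = 8·80/2 = 640/2 = 320.
Step 2: b = vr/k = 81·320/3 = 25920/3 = 8640.
Check integrality: r = 320 ∈ Z ✓, b = 8640 ∈ Z ✓.
(These identities are necessary conditions: they determine r and b for any design with these parameters, but do not by themselves prove that one exists.)

r = 320, b = 8640.


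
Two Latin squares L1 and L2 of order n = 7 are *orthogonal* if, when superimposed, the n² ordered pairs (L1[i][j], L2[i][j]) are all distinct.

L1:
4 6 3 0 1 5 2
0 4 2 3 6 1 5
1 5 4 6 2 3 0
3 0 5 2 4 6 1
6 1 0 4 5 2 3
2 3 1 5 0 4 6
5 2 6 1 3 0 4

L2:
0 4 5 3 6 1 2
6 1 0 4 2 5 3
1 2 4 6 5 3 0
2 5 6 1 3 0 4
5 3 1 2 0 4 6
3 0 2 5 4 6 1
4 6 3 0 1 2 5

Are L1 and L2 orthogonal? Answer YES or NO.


Form the n² = 49 superimposed pairs (L1[i][j], L2[i][j]), row by row (rows and columns indexed from 0):
row 0: (4,0) (6,4) (3,5) (0,3) (1,6) (5,1) (2,2)
row 1: (0,6) (4,1) (2,0) (3,4) (6,2) (1,5) (5,3)
row 2: (1,1) (5,2) (4,4) (6,6) (2,5) (3,3) (0,0)
row 3: (3,2) (0,5) (5,6) (2,1) (4,3) (6,0) (1,4)
row 4: (6,5) (1,3) (0,1) (4,2) (5,0) (2,4) (3,6)
row 5: (2,3) (3,0) (1,2) (5,5) (0,4) (4,6) (6,1)
row 6: (5,4) (2,6) (6,3) (1,0) (3,1) (0,2) (4,5)
Orthogonality requires all 49 pairs distinct.
Check by first coordinate: for each symbol s of L1, list the L2 entries in the n cells where L1 = s; they must all differ.
  L1 = 0: L2 entries (in reading order) 3, 6, 0, 5, 1, 4, 2 — all 7 distinct ✓
  L1 = 1: L2 entries (in reading order) 6, 5, 1, 4, 3, 2, 0 — all 7 distinct ✓
  L1 = 2: L2 entries (in reading order) 2, 0, 5, 1, 4, 3, 6 — all 7 distinct ✓
  L1 = 3: L2 entries (in reading order) 5, 4, 3, 2, 6, 0, 1 — all 7 distinct ✓
  L1 = 4: L2 entries (in reading order) 0, 1, 4, 3, 2, 6, 5 — all 7 distinct ✓
  L1 = 5: L2 entries (in reading order) 1, 3, 2, 6, 0, 5, 4 — all 7 distinct ✓
  L1 = 6: L2 entries (in reading order) 4, 2, 6, 0, 5, 1, 3 — all 7 distinct ✓
Every symbol of L1 meets every symbol of L2 exactly once, so all 49 pairs are distinct (49 of 49).
Conclusion: YES.

YES


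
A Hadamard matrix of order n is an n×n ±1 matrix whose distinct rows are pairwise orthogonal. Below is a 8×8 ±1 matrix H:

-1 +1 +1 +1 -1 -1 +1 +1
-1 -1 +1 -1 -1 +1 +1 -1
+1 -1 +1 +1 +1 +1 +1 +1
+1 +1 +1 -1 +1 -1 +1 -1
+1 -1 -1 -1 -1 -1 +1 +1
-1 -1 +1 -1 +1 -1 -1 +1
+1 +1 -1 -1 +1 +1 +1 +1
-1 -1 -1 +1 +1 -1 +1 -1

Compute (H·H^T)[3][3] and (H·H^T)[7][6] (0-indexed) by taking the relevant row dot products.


Row 3 of H: [1, 1, 1, -1, 1, -1, 1, -1].
Row 6 of H: [1, 1, -1, -1, 1, 1, 1, 1].
Row 7 of H: [-1, -1, -1, 1, 1, -1, 1, -1].
(H·H^T)[3][3] = Σ_j H[3][j]·H[3][j] = (1)² + (1)² + (1)² + (-1)² + (1)² + (-1)² + (1)² + (-1)² = 1 + 1 + 1 + 1 + 1 + 1 + 1 + 1 = 8.
(H·H^T)[7][6] = Σ_j H[7][j]·H[6][j] = (-1)·(1) + (-1)·(1) + (-1)·(-1) + (1)·(-1) + (1)·(1) + (-1)·(1) + (1)·(1) + (-1)·(1) = -1 + -1 + 1 + -1 + 1 + -1 + 1 + -1 = -2.
Rows 7 and 6 are not orthogonal (dot product = -2 ≠ 0), so H is not a Hadamard matrix.

(3,3) entry = 8; (7,6) entry = -2.


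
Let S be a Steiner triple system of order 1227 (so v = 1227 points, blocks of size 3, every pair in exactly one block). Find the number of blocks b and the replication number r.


An STS(v) is a 2-(v, 3, 1) BIBD: block size k = 3, λ = 1.
Replication: r(k − 1) = λ(v − 1) ⇒ r·2 = 1227 − 1 = 1226 ⇒ r = 613.
Block count: b = v(v − 1)/6 = 1227·1226/6 = 1504302/6 = 250717.
(Check via bk = vr: 250717·3 = 752151 = 1227·613 = 752151 ✓.)

r = 613, b = 250717.


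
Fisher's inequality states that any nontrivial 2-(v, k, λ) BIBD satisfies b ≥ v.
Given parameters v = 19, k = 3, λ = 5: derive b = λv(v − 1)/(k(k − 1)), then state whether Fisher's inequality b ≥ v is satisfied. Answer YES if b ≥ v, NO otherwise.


b = λv(v − 1)/(k(k − 1)) = 5·19·18/(3·2) = 1710/6 = 285.
Compare with v = 19: b ≥ v, so Fisher's inequality holds.

YES


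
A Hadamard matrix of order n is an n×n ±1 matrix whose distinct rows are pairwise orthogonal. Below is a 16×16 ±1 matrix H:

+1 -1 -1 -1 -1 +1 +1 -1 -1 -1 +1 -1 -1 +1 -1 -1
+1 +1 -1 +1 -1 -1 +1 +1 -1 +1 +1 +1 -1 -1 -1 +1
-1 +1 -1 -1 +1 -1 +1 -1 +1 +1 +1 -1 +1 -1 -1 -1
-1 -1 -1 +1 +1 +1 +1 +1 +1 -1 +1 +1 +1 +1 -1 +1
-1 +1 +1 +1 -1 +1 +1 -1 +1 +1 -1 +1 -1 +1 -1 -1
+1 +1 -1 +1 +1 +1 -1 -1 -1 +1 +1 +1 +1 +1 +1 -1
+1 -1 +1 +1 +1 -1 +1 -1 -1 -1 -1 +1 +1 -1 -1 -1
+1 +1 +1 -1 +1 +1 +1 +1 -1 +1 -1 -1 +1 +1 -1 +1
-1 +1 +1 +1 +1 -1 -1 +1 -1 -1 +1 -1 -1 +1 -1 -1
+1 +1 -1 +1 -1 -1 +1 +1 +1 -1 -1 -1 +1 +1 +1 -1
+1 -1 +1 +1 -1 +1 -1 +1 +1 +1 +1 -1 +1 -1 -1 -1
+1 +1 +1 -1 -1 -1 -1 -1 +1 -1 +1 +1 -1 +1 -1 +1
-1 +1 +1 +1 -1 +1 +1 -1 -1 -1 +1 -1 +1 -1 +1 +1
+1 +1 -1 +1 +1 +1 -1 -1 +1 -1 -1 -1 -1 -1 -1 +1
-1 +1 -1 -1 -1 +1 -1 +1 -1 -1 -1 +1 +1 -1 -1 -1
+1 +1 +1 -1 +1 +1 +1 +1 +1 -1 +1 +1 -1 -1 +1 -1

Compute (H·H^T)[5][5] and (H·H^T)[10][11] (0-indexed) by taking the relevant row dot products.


Row 5 of H: [1, 1, -1, 1, 1, 1, -1, -1, -1, 1, 1, 1, 1, 1, 1, -1].
Row 10 of H: [1, -1, 1, 1, -1, 1, -1, 1, 1, 1, 1, -1, 1, -1, -1, -1].
Row 11 of H: [1, 1, 1, -1, -1, -1, -1, -1, 1, -1, 1, 1, -1, 1, -1, 1].
(H·H^T)[5][5] = Σ_j H[5][j]·H[5][j] = (1)² + (1)² + (-1)² + (1)² + (1)² + (1)² + (-1)² + (-1)² + (-1)² + (1)² + (1)² + (1)² + (1)² + (1)² + (1)² + (-1)² = 1 + 1 + 1 + 1 + 1 + 1 + 1 + 1 + 1 + 1 + 1 + 1 + 1 + 1 + 1 + 1 = 16.
(H·H^T)[10][11] = Σ_j H[10][j]·H[11][j] = (1)·(1) + (-1)·(1) + (1)·(1) + (1)·(-1) + (-1)·(-1) + (1)·(-1) + (-1)·(-1) + (1)·(-1) + (1)·(1) + (1)·(-1) + (1)·(1) + (-1)·(1) + (1)·(-1) + (-1)·(1) + (-1)·(-1) + (-1)·(1) = 1 + -1 + 1 + -1 + 1 + -1 + 1 + -1 + 1 + -1 + 1 + -1 + -1 + -1 + 1 + -1 = -2.
Rows 10 and 11 are not orthogonal (dot product = -2 ≠ 0), so H is not a Hadamard matrix.

(5,5) entry = 16; (10,11) entry = -2.


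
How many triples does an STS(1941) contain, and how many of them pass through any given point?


An STS(v) is a 2-(v, 3, 1) BIBD: block size k = 3, λ = 1.
Replication: r(k − 1) = λ(v − 1) ⇒ r·2 = 1941 − 1 = 1940 ⇒ r = 970.
Block count: bk = vr ⇒ b·3 = 1941·970 = 1882770 ⇒ b = 627590.

r = 970, b = 627590.


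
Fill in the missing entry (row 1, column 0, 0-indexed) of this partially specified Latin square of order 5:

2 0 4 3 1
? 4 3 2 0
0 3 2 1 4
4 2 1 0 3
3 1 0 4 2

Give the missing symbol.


Row 1 contains symbols [0, 2, 3, 4] — missing [1].
Column 0 contains symbols [0, 2, 3, 4] — missing [1].
The missing symbol must appear in both missing sets; intersection = [1].
Therefore the hidden value is 1.

Missing value = 1.


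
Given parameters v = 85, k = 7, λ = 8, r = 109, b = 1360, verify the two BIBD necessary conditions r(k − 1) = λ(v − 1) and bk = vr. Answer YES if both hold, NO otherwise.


Condition (i): r(k − 1) = 109·6 = 654; λ(v − 1) = 8·84 = 672. Match? NO.
Condition (ii): bk = 1360·7 = 9520; vr = 85·109 = 9265. Match? NO.
Both conditions hold? NO.

NO


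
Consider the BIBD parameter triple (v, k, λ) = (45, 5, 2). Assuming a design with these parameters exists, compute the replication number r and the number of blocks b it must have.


Any 2-(v, k, λ) BIBD satisfies two necessary conditions:
  (i)  Each point sits in r blocks, and counting incidences through any fixed point gives r(k − 1) = λ(v − 1), so r = λ(v − 1)/(k − 1).
  (ii) Total incidences bk = vr, so b = vr/k.
Step 1: r = λ(v − 1)/(k − 1) = 2·(45 − 1)/(5 − 1) = 2·44/4 = 88/4 = 22.
Step 2: b = vr/k = 45·22/5 = 990/5 = 198.
Check integrality: r = 22 ∈ Z ✓, b = 198 ∈ Z ✓.
(These identities are necessary conditions: they determine r and b for any design with these parameters, but do not by themselves prove that one exists.)

r = 22, b = 198.


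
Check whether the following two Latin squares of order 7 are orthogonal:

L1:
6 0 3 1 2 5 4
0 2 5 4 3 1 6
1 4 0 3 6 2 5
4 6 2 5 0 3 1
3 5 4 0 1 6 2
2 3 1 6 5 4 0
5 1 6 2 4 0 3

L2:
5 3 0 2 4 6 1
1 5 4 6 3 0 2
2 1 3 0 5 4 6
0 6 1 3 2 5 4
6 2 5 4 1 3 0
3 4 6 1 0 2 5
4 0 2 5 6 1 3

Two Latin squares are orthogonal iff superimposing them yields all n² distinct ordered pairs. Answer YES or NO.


Form the n² = 49 superimposed pairs (L1[i][j], L2[i][j]), row by row (rows and columns indexed from 0):
row 0: (6,5) (0,3) (3,0) (1,2) (2,4) (5,6) (4,1)
row 1: (0,1) (2,5) (5,4) (4,6) (3,3) (1,0) (6,2)
row 2: (1,2) (4,1) (0,3) (3,0) (6,5) (2,4) (5,6)
row 3: (4,0) (6,6) (2,1) (5,3) (0,2) (3,5) (1,4)
row 4: (3,6) (5,2) (4,5) (0,4) (1,1) (6,3) (2,0)
row 5: (2,3) (3,4) (1,6) (6,1) (5,0) (4,2) (0,5)
row 6: (5,4) (1,0) (6,2) (2,5) (4,6) (0,1) (3,3)
Orthogonality requires all 49 pairs distinct.
But the pair (1,2) repeats: cell (0,3) has L1 = 1, L2 = 2, and cell (2,0) has L1 = 1, L2 = 2.
A repeated pair means some other pair never occurs (only 35 distinct pairs out of 49), so the squares are not orthogonal.
Conclusion: NO.

NO


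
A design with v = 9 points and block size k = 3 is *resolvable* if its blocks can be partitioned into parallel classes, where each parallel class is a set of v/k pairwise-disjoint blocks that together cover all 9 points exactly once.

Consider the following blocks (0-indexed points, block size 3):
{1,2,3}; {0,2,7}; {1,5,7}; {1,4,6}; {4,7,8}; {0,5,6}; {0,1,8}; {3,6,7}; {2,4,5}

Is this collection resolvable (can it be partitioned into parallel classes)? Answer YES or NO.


v = 9, block size k = 3, number of blocks = 9.
For resolvability, blocks must partition into parallel classes of size v/k = 3.
Total blocks must therefore be a multiple of 3: 9 = 3·3 + 0 ⇒ divisible ✓.
Consider block {0,2,7}. The only other block(s) in the collection disjoint from it are {1,4,6} — just 1 block(s). Any parallel class containing {0,2,7} would need 2 other blocks each disjoint from it, so no parallel class of size 3 can contain {0,2,7}.
Since every block must belong to some parallel class in a resolution, the collection cannot be partitioned into parallel classes.
Resolvable? NO.

NO


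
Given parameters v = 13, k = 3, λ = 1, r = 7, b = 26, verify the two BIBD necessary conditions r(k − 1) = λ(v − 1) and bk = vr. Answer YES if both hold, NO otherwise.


Condition (i): r(k − 1) = 7·2 = 14; λ(v − 1) = 1·12 = 12. Match? NO.
Condition (ii): bk = 26·3 = 78; vr = 13·7 = 91. Match? NO.
Both conditions hold? NO.

NO


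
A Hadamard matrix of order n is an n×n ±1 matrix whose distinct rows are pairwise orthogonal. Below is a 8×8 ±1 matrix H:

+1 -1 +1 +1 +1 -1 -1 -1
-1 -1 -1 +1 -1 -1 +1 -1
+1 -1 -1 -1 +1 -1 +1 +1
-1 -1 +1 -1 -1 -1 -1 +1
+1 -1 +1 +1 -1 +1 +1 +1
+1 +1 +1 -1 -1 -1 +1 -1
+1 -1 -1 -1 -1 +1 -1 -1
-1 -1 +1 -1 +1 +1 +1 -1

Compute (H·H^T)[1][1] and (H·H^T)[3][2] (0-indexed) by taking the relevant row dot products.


Row 1 of H: [-1, -1, -1, 1, -1, -1, 1, -1].
Row 2 of H: [1, -1, -1, -1, 1, -1, 1, 1].
Row 3 of H: [-1, -1, 1, -1, -1, -1, -1, 1].
(H·H^T)[1][1] = Σ_j H[1][j]·H[1][j] = (-1)² + (-1)² + (-1)² + (1)² + (-1)² + (-1)² + (1)² + (-1)² = 1 + 1 + 1 + 1 + 1 + 1 + 1 + 1 = 8.
(H·H^T)[3][2] = Σ_j H[3][j]·H[2][j] = (-1)·(1) + (-1)·(-1) + (1)·(-1) + (-1)·(-1) + (-1)·(1) + (-1)·(-1) + (-1)·(1) + (1)·(1) = -1 + 1 + -1 + 1 + -1 + 1 + -1 + 1 = 0.
So rows 3 and 2 are orthogonal; the diagonal entry equals n = 8.

(1,1) entry = 8; (3,2) entry = 0.


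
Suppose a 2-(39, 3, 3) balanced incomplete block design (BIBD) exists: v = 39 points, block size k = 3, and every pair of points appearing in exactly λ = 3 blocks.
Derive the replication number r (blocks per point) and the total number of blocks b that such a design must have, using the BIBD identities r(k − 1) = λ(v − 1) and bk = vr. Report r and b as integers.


Any 2-(v, k, λ) BIBD satisfies two necessary conditions:
  (i)  Each point sits in r blocks, and counting incidences through any fixed point gives r(k − 1) = λ(v − 1), so r = λ(v − 1)/(k − 1).
  (ii) Total incidences bk = vr, so b = vr/k.
Step 1: r = λ(v − 1)/(k − 1) = 3·(39 − 1)/(3 − 1) = 3·38/2 = 114/2 = 57.
Step 2: b = vr/k = 39·57/3 = 2223/3 = 741.
Check integrality: r = 57 ∈ Z ✓, b = 741 ∈ Z ✓.
(These identities are necessary conditions: they determine r and b for any design with these parameters, but do not by themselves prove that one exists.)

r = 57, b = 741.


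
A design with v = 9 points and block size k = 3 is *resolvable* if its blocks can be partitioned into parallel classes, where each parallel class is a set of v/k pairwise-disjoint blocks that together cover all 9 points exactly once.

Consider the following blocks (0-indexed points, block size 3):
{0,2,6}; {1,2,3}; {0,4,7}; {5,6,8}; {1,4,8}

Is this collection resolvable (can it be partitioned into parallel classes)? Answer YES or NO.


v = 9, block size k = 3, number of blocks = 5.
For resolvability, blocks must partition into parallel classes of size v/k = 3.
Total blocks must therefore be a multiple of 3: 5 = 3·1 + 2 ⇒ not divisible ✗.
Resolvable? NO.

NO


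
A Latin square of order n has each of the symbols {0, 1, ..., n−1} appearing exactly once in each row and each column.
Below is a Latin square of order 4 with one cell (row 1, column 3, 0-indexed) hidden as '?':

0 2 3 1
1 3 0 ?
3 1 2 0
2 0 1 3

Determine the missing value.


Row 1 contains symbols [0, 1, 3] — missing [2].
Column 3 contains symbols [0, 1, 3] — missing [2].
The missing symbol must appear in both missing sets; intersection = [2].
Therefore the hidden value is 2.

Missing value = 2.


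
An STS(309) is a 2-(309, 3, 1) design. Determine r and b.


An STS(v) is a 2-(v, 3, 1) BIBD: block size k = 3, λ = 1.
Replication: r(k − 1) = λ(v − 1) ⇒ r·2 = 309 − 1 = 308 ⇒ r = 154.
Block count: b = v(v − 1)/6 = 309·308/6 = 95172/6 = 15862.
(Check via bk = vr: 15862·3 = 47586 = 309·154 = 47586 ✓.)

r = 154, b = 15862.


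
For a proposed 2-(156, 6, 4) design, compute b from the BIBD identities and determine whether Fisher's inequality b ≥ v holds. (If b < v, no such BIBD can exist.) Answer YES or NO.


b = λv(v − 1)/(k(k − 1)) = 4·156·155/(6·5) = 96720/30 = 3224.
Compare with v = 156: b ≥ v, so Fisher's inequality holds.

YES


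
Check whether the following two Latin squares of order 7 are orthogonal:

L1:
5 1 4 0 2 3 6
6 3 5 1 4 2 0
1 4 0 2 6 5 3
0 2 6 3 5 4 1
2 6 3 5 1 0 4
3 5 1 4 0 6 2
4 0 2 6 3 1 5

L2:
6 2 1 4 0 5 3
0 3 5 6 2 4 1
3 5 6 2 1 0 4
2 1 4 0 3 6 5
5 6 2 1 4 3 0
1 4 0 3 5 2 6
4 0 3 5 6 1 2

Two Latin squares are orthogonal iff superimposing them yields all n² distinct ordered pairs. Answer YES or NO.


Form the n² = 49 superimposed pairs (L1[i][j], L2[i][j]), row by row (rows and columns indexed from 0):
row 0: (5,6) (1,2) (4,1) (0,4) (2,0) (3,5) (6,3)
row 1: (6,0) (3,3) (5,5) (1,6) (4,2) (2,4) (0,1)
row 2: (1,3) (4,5) (0,6) (2,2) (6,1) (5,0) (3,4)
row 3: (0,2) (2,1) (6,4) (3,0) (5,3) (4,6) (1,5)
row 4: (2,5) (6,6) (3,2) (5,1) (1,4) (0,3) (4,0)
row 5: (3,1) (5,4) (1,0) (4,3) (0,5) (6,2) (2,6)
row 6: (4,4) (0,0) (2,3) (6,5) (3,6) (1,1) (5,2)
Orthogonality requires all 49 pairs distinct.
Check by first coordinate: for each symbol s of L1, list the L2 entries in the n cells where L1 = s; they must all differ.
  L1 = 0: L2 entries (in reading order) 4, 1, 6, 2, 3, 5, 0 — all 7 distinct ✓
  L1 = 1: L2 entries (in reading order) 2, 6, 3, 5, 4, 0, 1 — all 7 distinct ✓
  L1 = 2: L2 entries (in reading order) 0, 4, 2, 1, 5, 6, 3 — all 7 distinct ✓
  L1 = 3: L2 entries (in reading order) 5, 3, 4, 0, 2, 1, 6 — all 7 distinct ✓
  L1 = 4: L2 entries (in reading order) 1, 2, 5, 6, 0, 3, 4 — all 7 distinct ✓
  L1 = 5: L2 entries (in reading order) 6, 5, 0, 3, 1, 4, 2 — all 7 distinct ✓
  L1 = 6: L2 entries (in reading order) 3, 0, 1, 4, 6, 2, 5 — all 7 distinct ✓
Every symbol of L1 meets every symbol of L2 exactly once, so all 49 pairs are distinct (49 of 49).
Conclusion: YES.

YES


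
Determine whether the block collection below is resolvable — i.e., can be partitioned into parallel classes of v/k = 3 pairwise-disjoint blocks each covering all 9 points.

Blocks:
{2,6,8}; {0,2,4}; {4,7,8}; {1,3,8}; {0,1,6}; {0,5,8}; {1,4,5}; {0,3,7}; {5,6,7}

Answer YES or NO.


v = 9, block size k = 3, number of blocks = 9.
For resolvability, blocks must partition into parallel classes of size v/k = 3.
Total blocks must therefore be a multiple of 3: 9 = 3·3 + 0 ⇒ divisible ✓.
Consider block {4,7,8}. The only other block(s) in the collection disjoint from it are {0,1,6} — just 1 block(s). Any parallel class containing {4,7,8} would need 2 other blocks each disjoint from it, so no parallel class of size 3 can contain {4,7,8}.
Since every block must belong to some parallel class in a resolution, the collection cannot be partitioned into parallel classes.
Resolvable? NO.

NO


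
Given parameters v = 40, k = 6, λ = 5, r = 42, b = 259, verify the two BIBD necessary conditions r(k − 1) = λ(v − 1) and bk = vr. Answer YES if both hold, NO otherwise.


Condition (i): r(k − 1) = 42·5 = 210; λ(v − 1) = 5·39 = 195. Match? NO.
Condition (ii): bk = 259·6 = 1554; vr = 40·42 = 1680. Match? NO.
Both conditions hold? NO.

NO


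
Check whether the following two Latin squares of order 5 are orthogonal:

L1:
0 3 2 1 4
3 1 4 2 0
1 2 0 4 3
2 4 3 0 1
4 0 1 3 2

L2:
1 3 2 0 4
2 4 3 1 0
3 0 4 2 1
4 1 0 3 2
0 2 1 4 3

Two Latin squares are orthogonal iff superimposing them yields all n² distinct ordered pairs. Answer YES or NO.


Form the n² = 25 superimposed pairs (L1[i][j], L2[i][j]), row by row (rows and columns indexed from 0):
row 0: (0,1) (3,3) (2,2) (1,0) (4,4)
row 1: (3,2) (1,4) (4,3) (2,1) (0,0)
row 2: (1,3) (2,0) (0,4) (4,2) (3,1)
row 3: (2,4) (4,1) (3,0) (0,3) (1,2)
row 4: (4,0) (0,2) (1,1) (3,4) (2,3)
Orthogonality requires all 25 pairs distinct.
Check by first coordinate: for each symbol s of L1, list the L2 entries in the n cells where L1 = s; they must all differ.
  L1 = 0: L2 entries (in reading order) 1, 0, 4, 3, 2 — all 5 distinct ✓
  L1 = 1: L2 entries (in reading order) 0, 4, 3, 2, 1 — all 5 distinct ✓
  L1 = 2: L2 entries (in reading order) 2, 1, 0, 4, 3 — all 5 distinct ✓
  L1 = 3: L2 entries (in reading order) 3, 2, 1, 0, 4 — all 5 distinct ✓
  L1 = 4: L2 entries (in reading order) 4, 3, 2, 1, 0 — all 5 distinct ✓
Every symbol of L1 meets every symbol of L2 exactly once, so all 25 pairs are distinct (25 of 25).
Conclusion: YES.

YES


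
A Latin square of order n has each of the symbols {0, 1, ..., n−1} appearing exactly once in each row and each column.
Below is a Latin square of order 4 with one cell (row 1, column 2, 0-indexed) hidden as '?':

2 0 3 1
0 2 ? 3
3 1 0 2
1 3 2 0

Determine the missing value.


Row 1 contains symbols [0, 2, 3] — missing [1].
Column 2 contains symbols [0, 2, 3] — missing [1].
The missing symbol must appear in both missing sets; intersection = [1].
Therefore the hidden value is 1.

Missing value = 1.


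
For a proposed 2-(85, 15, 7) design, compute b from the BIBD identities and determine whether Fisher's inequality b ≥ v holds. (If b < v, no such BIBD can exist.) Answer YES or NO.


r = λ(v − 1)/(k − 1) = 7·84/14 = 42.
b = vr/k = 85·42/15 = 238.
Fisher's inequality: b ≥ v ⇔ 238 ≥ 85? YES.

YES


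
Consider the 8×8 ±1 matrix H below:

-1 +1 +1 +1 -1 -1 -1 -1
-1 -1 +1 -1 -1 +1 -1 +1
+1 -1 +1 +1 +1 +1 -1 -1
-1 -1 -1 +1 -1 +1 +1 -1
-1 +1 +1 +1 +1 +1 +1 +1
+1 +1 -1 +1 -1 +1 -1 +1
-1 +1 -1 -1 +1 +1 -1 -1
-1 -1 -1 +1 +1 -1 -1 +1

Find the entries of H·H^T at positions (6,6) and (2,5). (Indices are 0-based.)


Row 2 of H: [1, -1, 1, 1, 1, 1, -1, -1].
Row 5 of H: [1, 1, -1, 1, -1, 1, -1, 1].
Row 6 of H: [-1, 1, -1, -1, 1, 1, -1, -1].
(H·H^T)[6][6] = Σ_j H[6][j]·H[6][j] = (-1)² + (1)² + (-1)² + (-1)² + (1)² + (1)² + (-1)² + (-1)² = 1 + 1 + 1 + 1 + 1 + 1 + 1 + 1 = 8.
(H·H^T)[2][5] = Σ_j H[2][j]·H[5][j] = (1)·(1) + (-1)·(1) + (1)·(-1) + (1)·(1) + (1)·(-1) + (1)·(1) + (-1)·(-1) + (-1)·(1) = 1 + -1 + -1 + 1 + -1 + 1 + 1 + -1 = 0.
So rows 2 and 5 are orthogonal; the diagonal entry equals n = 8.

(6,6) entry = 8; (2,5) entry = 0.


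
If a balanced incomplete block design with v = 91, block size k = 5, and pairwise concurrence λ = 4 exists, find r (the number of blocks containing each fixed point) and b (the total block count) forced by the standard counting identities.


Any 2-(v, k, λ) BIBD satisfies two necessary conditions:
  (i)  Each point sits in r blocks, and counting incidences through any fixed point gives r(k − 1) = λ(v − 1), so r = λ(v − 1)/(k − 1).
  (ii) Total incidences bk = vr, so b = vr/k.
Step 1: r = λ(v − 1)/(k − 1) = 4·(91 − 1)/(5 − 1) = 4·90/4 = 360/4 = 90.
Step 2: b = vr/k = 91·90/5 = 8190/5 = 1638.
Check integrality: r = 90 ∈ Z ✓, b = 1638 ∈ Z ✓.
(These identities are necessary conditions: they determine r and b for any design with these parameters, but do not by themselves prove that one exists.)

r = 90, b = 1638.


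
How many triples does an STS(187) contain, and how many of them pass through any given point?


An STS(v) is a 2-(v, 3, 1) BIBD: block size k = 3, λ = 1.
Replication: r(k − 1) = λ(v − 1) ⇒ r·2 = 187 − 1 = 186 ⇒ r = 93.
Block count: b = v(v − 1)/6 = 187·186/6 = 34782/6 = 5797.

r = 93, b = 5797.


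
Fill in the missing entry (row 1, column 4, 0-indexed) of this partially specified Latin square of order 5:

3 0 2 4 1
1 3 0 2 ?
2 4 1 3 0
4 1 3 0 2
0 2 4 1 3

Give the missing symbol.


Row 1 contains symbols [0, 1, 2, 3] — missing [4].
Column 4 contains symbols [0, 1, 2, 3] — missing [4].
The missing symbol must appear in both missing sets; intersection = [4].
Therefore the hidden value is 4.

Missing value = 4.


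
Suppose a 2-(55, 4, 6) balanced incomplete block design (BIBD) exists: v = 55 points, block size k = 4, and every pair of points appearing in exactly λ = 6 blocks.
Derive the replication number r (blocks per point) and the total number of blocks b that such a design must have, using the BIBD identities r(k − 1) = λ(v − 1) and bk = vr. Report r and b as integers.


Any 2-(v, k, λ) BIBD satisfies two necessary conditions:
  (i)  Each point sits in r blocks, and counting incidences through any fixed point gives r(k − 1) = λ(v − 1), so r = λ(v − 1)/(k − 1).
  (ii) Total incidences bk = vr, so b = vr/k.
Step 1: r = λ(v − 1)/(k − 1) = 6·(55 − 1)/(4 − 1) = 6·54/3 = 324/3 = 108.
Step 2: b = vr/k = 55·108/4 = 5940/4 = 1485.
Check integrality: r = 108 ∈ Z ✓, b = 1485 ∈ Z ✓.
(These identities are necessary conditions: they determine r and b for any design with these parameters, but do not by themselves prove that one exists.)

r = 108, b = 1485.


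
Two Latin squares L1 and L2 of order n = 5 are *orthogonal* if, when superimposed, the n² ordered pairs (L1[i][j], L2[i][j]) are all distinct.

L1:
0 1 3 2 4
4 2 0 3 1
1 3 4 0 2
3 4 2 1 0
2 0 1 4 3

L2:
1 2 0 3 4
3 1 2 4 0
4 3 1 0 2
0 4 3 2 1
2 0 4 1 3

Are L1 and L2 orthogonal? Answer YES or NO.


Form the n² = 25 superimposed pairs (L1[i][j], L2[i][j]), row by row (rows and columns indexed from 0):
row 0: (0,1) (1,2) (3,0) (2,3) (4,4)
row 1: (4,3) (2,1) (0,2) (3,4) (1,0)
row 2: (1,4) (3,3) (4,1) (0,0) (2,2)
row 3: (3,0) (4,4) (2,3) (1,2) (0,1)
row 4: (2,2) (0,0) (1,4) (4,1) (3,3)
Orthogonality requires all 25 pairs distinct.
But the pair (3,0) repeats: cell (0,2) has L1 = 3, L2 = 0, and cell (3,0) has L1 = 3, L2 = 0.
A repeated pair means some other pair never occurs (only 15 distinct pairs out of 25), so the squares are not orthogonal.
Conclusion: NO.

NO


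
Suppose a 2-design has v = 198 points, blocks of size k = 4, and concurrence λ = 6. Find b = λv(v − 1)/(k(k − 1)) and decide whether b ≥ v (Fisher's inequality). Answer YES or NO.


r = λ(v − 1)/(k − 1) = 6·197/3 = 394.
b = vr/k = 198·394/4 = 19503.
Fisher's inequality: b ≥ v ⇔ 19503 ≥ 198? YES.

YES


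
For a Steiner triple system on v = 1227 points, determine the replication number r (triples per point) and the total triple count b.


An STS(v) is a 2-(v, 3, 1) BIBD: block size k = 3, λ = 1.
Replication: r(k − 1) = λ(v − 1) ⇒ r·2 = 1227 − 1 = 1226 ⇒ r = 613.
Block count: bk = vr ⇒ b·3 = 1227·613 = 752151 ⇒ b = 250717.
(Check via b = v(v − 1)/6 = 1227·1226/6 = 1504302/6 = 250717.)

r = 613, b = 250717.


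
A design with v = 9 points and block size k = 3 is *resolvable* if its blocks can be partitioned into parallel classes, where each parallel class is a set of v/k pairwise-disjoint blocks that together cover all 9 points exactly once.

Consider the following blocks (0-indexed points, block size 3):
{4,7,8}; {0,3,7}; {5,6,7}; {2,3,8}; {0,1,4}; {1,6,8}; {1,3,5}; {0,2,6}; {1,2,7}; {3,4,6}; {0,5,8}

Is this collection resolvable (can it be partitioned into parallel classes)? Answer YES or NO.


v = 9, block size k = 3, number of blocks = 11.
For resolvability, blocks must partition into parallel classes of size v/k = 3.
Total blocks must therefore be a multiple of 3: 11 = 3·3 + 2 ⇒ not divisible ✗.
Resolvable? NO.

NO


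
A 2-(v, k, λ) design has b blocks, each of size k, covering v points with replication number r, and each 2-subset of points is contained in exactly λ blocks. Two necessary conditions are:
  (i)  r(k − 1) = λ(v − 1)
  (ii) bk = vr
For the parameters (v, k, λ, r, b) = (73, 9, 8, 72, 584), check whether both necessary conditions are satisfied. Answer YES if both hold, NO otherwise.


Condition (i): r(k − 1) = 72·8 = 576; λ(v − 1) = 8·72 = 576. Match? YES.
Condition (ii): bk = 584·9 = 5256; vr = 73·72 = 5256. Match? YES.
Both conditions hold? YES.

YES


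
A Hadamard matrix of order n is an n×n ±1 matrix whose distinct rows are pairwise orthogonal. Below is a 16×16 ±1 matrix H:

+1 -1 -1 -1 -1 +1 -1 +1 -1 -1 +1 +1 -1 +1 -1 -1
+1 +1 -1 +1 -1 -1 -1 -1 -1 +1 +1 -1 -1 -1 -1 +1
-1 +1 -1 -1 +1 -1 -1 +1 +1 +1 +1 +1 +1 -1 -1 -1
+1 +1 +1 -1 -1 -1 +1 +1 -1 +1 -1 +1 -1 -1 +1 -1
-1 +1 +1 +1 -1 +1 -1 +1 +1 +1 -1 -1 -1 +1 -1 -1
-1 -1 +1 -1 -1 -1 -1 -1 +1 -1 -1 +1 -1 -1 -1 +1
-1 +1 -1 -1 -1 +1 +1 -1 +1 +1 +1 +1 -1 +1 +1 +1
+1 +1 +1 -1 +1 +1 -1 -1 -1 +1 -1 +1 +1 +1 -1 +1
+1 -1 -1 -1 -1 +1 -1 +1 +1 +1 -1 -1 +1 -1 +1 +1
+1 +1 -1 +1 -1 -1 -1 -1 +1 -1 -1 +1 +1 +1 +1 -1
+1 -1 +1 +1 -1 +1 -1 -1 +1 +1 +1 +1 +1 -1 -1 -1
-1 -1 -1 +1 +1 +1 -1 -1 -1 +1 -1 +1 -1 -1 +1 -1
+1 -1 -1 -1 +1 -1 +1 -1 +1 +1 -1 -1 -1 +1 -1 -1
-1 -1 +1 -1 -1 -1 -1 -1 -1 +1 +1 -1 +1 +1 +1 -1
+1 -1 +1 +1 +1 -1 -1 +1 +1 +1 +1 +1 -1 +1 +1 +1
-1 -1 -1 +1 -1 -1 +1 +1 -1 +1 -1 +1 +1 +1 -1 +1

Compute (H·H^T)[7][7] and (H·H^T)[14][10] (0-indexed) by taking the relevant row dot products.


Row 7 of H: [1, 1, 1, -1, 1, 1, -1, -1, -1, 1, -1, 1, 1, 1, -1, 1].
Row 10 of H: [1, -1, 1, 1, -1, 1, -1, -1, 1, 1, 1, 1, 1, -1, -1, -1].
Row 14 of H: [1, -1, 1, 1, 1, -1, -1, 1, 1, 1, 1, 1, -1, 1, 1, 1].
(H·H^T)[7][7] = Σ_j H[7][j]·H[7][j] = (1)² + (1)² + (1)² + (-1)² + (1)² + (1)² + (-1)² + (-1)² + (-1)² + (1)² + (-1)² + (1)² + (1)² + (1)² + (-1)² + (1)² = 1 + 1 + 1 + 1 + 1 + 1 + 1 + 1 + 1 + 1 + 1 + 1 + 1 + 1 + 1 + 1 = 16.
(H·H^T)[14][10] = Σ_j H[14][j]·H[10][j] = (1)·(1) + (-1)·(-1) + (1)·(1) + (1)·(1) + (1)·(-1) + (-1)·(1) + (-1)·(-1) + (1)·(-1) + (1)·(1) + (1)·(1) + (1)·(1) + (1)·(1) + (-1)·(1) + (1)·(-1) + (1)·(-1) + (1)·(-1) = 1 + 1 + 1 + 1 + -1 + -1 + 1 + -1 + 1 + 1 + 1 + 1 + -1 + -1 + -1 + -1 = 2.
Rows 14 and 10 are not orthogonal (dot product = 2 ≠ 0), so H is not a Hadamard matrix.

(7,7) entry = 16; (14,10) entry = 2.


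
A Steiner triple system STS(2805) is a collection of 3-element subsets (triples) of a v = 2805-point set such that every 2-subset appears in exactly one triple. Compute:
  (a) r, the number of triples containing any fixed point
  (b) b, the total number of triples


An STS(v) is a 2-(v, 3, 1) BIBD: block size k = 3, λ = 1.
Replication: r(k − 1) = λ(v − 1) ⇒ r·2 = 2805 − 1 = 2804 ⇒ r = 1402.
Block count: bk = vr ⇒ b·3 = 2805·1402 = 3932610 ⇒ b = 1310870.

r = 1402, b = 1310870.


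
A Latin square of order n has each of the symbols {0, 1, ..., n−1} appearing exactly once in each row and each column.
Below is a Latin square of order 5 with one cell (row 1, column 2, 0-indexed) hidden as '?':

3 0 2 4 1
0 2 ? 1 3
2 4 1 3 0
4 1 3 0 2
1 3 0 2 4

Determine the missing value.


Row 1 contains symbols [0, 1, 2, 3] — missing [4].
Column 2 contains symbols [0, 1, 2, 3] — missing [4].
The missing symbol must appear in both missing sets; intersection = [4].
Therefore the hidden value is 4.

Missing value = 4.


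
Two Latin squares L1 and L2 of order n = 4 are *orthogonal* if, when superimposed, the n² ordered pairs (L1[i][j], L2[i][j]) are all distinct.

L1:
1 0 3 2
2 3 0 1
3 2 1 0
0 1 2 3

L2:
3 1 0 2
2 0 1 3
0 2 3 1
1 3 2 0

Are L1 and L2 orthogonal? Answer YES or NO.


Form the n² = 16 superimposed pairs (L1[i][j], L2[i][j]), row by row (rows and columns indexed from 0):
row 0: (1,3) (0,1) (3,0) (2,2)
row 1: (2,2) (3,0) (0,1) (1,3)
row 2: (3,0) (2,2) (1,3) (0,1)
row 3: (0,1) (1,3) (2,2) (3,0)
Orthogonality requires all 16 pairs distinct.
But the pair (2,2) repeats: cell (0,3) has L1 = 2, L2 = 2, and cell (1,0) has L1 = 2, L2 = 2.
A repeated pair means some other pair never occurs (only 4 distinct pairs out of 16), so the squares are not orthogonal.
Conclusion: NO.

NO


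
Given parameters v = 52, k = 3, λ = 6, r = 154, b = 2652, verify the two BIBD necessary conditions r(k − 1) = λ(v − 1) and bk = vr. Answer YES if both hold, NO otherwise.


Condition (i): r(k − 1) = 154·2 = 308; λ(v − 1) = 6·51 = 306. Match? NO.
Condition (ii): bk = 2652·3 = 7956; vr = 52·154 = 8008. Match? NO.
Both conditions hold? NO.

NO


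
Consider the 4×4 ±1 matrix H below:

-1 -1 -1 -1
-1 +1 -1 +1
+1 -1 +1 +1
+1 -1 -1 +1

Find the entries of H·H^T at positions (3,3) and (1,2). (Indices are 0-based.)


Row 1 of H: [-1, 1, -1, 1].
Row 2 of H: [1, -1, 1, 1].
Row 3 of H: [1, -1, -1, 1].
(H·H^T)[3][3] = Σ_j H[3][j]·H[3][j] = (1)² + (-1)² + (-1)² + (1)² = 1 + 1 + 1 + 1 = 4.
(H·H^T)[1][2] = Σ_j H[1][j]·H[2][j] = (-1)·(1) + (1)·(-1) + (-1)·(1) + (1)·(1) = -1 + -1 + -1 + 1 = -2.
Rows 1 and 2 are not orthogonal (dot product = -2 ≠ 0), so H is not a Hadamard matrix.

(3,3) entry = 4; (1,2) entry = -2.


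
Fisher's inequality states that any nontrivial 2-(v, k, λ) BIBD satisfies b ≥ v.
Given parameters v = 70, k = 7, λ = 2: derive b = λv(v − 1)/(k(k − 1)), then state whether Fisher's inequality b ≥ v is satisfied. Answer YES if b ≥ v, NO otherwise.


b = λv(v − 1)/(k(k − 1)) = 2·70·69/(7·6) = 9660/42 = 230.
Compare with v = 70: b ≥ v, so Fisher's inequality holds.

YES


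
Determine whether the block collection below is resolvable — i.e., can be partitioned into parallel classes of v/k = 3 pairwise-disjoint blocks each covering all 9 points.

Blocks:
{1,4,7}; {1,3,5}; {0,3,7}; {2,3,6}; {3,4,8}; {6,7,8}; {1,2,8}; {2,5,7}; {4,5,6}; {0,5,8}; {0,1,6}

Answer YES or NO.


v = 9, block size k = 3, number of blocks = 11.
For resolvability, blocks must partition into parallel classes of size v/k = 3.
Total blocks must therefore be a multiple of 3: 11 = 3·3 + 2 ⇒ not divisible ✗.
Resolvable? NO.

NO


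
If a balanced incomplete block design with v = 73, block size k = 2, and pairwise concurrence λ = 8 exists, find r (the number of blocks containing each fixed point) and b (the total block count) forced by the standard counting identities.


Any 2-(v, k, λ) BIBD satisfies two necessary conditions:
  (i)  Each point sits in r blocks, and counting incidences through any fixed point gives r(k − 1) = λ(v − 1), so r = λ(v − 1)/(k − 1).
  (ii) Total incidences bk = vr, so b = vr/k.
Step 1: r = λ(v − 1)/(k − 1) = 8·(73 − 1)/(2 − 1) = 8·72/1 = 576/1 = 576.
Step 2: b = vr/k = 73·576/2 = 42048/2 = 21024.
Check integrality: r = 576 ∈ Z ✓, b = 21024 ∈ Z ✓.
(These identities are necessary conditions: they determine r and b for any design with these parameters, but do not by themselves prove that one exists.)

r = 576, b = 21024.


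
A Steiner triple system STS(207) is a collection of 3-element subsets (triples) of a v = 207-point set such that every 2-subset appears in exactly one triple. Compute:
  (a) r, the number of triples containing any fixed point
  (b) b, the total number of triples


An STS(v) is a 2-(v, 3, 1) BIBD: block size k = 3, λ = 1.
Replication: r(k − 1) = λ(v − 1) ⇒ r·2 = 207 − 1 = 206 ⇒ r = 103.
Block count: bk = vr ⇒ b·3 = 207·103 = 21321 ⇒ b = 7107.

r = 103, b = 7107.


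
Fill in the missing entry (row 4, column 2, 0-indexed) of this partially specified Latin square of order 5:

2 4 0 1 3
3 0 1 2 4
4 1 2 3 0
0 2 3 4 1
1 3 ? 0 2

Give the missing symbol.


Row 4 contains symbols [0, 1, 2, 3] — missing [4].
Column 2 contains symbols [0, 1, 2, 3] — missing [4].
The missing symbol must appear in both missing sets; intersection = [4].
Therefore the hidden value is 4.

Missing value = 4.


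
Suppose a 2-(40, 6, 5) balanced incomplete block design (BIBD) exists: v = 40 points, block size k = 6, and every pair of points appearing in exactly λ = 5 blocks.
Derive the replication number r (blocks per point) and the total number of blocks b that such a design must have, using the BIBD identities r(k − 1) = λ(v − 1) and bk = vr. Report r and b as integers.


Any 2-(v, k, λ) BIBD satisfies two necessary conditions:
  (i)  Each point sits in r blocks, and counting incidences through any fixed point gives r(k − 1) = λ(v − 1), so r = λ(v − 1)/(k − 1).
  (ii) Total incidences bk = vr, so b = vr/k.
Step 1: r = λ(v − 1)/(k − 1) = 5·(40 − 1)/(6 − 1) = 5·39/5 = 195/5 = 39.
Step 2: b = vr/k = 40·39/6 = 1560/6 = 260.
Check integrality: r = 39 ∈ Z ✓, b = 260 ∈ Z ✓.
(These identities are necessary conditions: they determine r and b for any design with these parameters, but do not by themselves prove that one exists.)

r = 39, b = 260.


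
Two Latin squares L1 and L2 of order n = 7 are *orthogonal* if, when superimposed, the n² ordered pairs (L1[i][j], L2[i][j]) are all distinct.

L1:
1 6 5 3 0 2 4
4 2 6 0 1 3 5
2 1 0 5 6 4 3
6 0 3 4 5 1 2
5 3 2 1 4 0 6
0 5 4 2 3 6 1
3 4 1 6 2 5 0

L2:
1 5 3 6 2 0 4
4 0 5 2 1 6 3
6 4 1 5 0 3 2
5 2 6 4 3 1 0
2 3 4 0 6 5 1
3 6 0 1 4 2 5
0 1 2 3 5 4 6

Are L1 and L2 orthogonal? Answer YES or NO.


Form the n² = 49 superimposed pairs (L1[i][j], L2[i][j]), row by row (rows and columns indexed from 0):
row 0: (1,1) (6,5) (5,3) (3,6) (0,2) (2,0) (4,4)
row 1: (4,4) (2,0) (6,5) (0,2) (1,1) (3,6) (5,3)
row 2: (2,6) (1,4) (0,1) (5,5) (6,0) (4,3) (3,2)
row 3: (6,5) (0,2) (3,6) (4,4) (5,3) (1,1) (2,0)
row 4: (5,2) (3,3) (2,4) (1,0) (4,6) (0,5) (6,1)
row 5: (0,3) (5,6) (4,0) (2,1) (3,4) (6,2) (1,5)
row 6: (3,0) (4,1) (1,2) (6,3) (2,5) (5,4) (0,6)
Orthogonality requires all 49 pairs distinct.
But the pair (4,4) repeats: cell (0,6) has L1 = 4, L2 = 4, and cell (1,0) has L1 = 4, L2 = 4.
A repeated pair means some other pair never occurs (only 35 distinct pairs out of 49), so the squares are not orthogonal.
Conclusion: NO.

NO


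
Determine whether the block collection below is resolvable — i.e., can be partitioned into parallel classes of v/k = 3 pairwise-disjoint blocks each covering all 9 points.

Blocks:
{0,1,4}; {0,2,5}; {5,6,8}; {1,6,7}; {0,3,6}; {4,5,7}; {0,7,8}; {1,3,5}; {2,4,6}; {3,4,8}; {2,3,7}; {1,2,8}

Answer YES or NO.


v = 9, block size k = 3, number of blocks = 12.
For resolvability, blocks must partition into parallel classes of size v/k = 3.
Total blocks must therefore be a multiple of 3: 12 = 3·4 + 0 ⇒ divisible ✓.
Greedy packing gives 4 candidate class(es). Each should be a full parallel class (size 3, covers all 9 points).
  Class 1 (3 blocks): {0,1,4}; {5,6,8}; {2,3,7}. Points covered: [0, 1, 2, 3, 4, 5, 6, 7, 8].
  Class 2 (3 blocks): {0,2,5}; {1,6,7}; {3,4,8}. Points covered: [0, 1, 2, 3, 4, 5, 6, 7, 8].
  Class 3 (3 blocks): {0,3,6}; {4,5,7}; {1,2,8}. Points covered: [0, 1, 2, 3, 4, 5, 6, 7, 8].
  Class 4 (3 blocks): {0,7,8}; {1,3,5}; {2,4,6}. Points covered: [0, 1, 2, 3, 4, 5, 6, 7, 8].
All classes full (size 3)? YES. All classes cover every point? YES.
Resolvable? YES.

YES
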